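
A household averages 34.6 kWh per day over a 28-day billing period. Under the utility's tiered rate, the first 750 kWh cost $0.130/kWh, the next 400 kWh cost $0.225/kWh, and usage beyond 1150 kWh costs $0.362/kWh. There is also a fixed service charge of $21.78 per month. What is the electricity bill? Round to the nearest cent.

$168.51

Usage = 34.6 kWh/day × 28 days = 968.8 kWh
First 750 kWh × $0.130 = $97.50
Next 218.8 kWh × $0.225 = $49.23
Remaining tier: 0 kWh (not reached)
Energy charge = $146.73; + service $21.78 = $168.51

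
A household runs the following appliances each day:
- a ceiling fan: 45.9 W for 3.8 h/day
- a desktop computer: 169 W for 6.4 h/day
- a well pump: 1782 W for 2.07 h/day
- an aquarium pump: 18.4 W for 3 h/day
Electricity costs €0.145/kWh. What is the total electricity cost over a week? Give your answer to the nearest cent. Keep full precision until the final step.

ceiling fan: 45.9 W × 3.8 h × 7 d = 1,221 Wh = 1.221 kWh
desktop computer: 169 W × 6.4 h × 7 d = 7,571 Wh = 7.571 kWh
well pump: 1782 W × 2.07 h × 7 d = 25,821 Wh = 25.82 kWh
aquarium pump: 18.4 W × 3 h × 7 d = 386 Wh = 0.3864 kWh
Total energy = 1.221 + 7.571 + 25.82 + 0.3864 = 35 kWh
Cost = 35 kWh × €0.145 = €5.07

€5.07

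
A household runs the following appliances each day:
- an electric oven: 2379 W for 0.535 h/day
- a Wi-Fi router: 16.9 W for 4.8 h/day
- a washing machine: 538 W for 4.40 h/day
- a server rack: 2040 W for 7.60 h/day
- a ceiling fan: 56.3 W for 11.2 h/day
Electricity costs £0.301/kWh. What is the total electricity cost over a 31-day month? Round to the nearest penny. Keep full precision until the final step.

electric oven: 2379 W × 0.535 h × 31 d = 39,456 Wh = 39.46 kWh
Wi-Fi router: 16.9 W × 4.8 h × 31 d = 2,515 Wh = 2.515 kWh
washing machine: 538 W × 4.40 h × 31 d = 73,383 Wh = 73.38 kWh
server rack: 2040 W × 7.60 h × 31 d = 480,624 Wh = 480.6 kWh
ceiling fan: 56.3 W × 11.2 h × 31 d = 19,547 Wh = 19.55 kWh
Total energy = 39.46 + 2.515 + 73.38 + 480.6 + 19.55 = 615.5 kWh
Cost = 615.5 kWh × £0.301 = £185.27

£185.27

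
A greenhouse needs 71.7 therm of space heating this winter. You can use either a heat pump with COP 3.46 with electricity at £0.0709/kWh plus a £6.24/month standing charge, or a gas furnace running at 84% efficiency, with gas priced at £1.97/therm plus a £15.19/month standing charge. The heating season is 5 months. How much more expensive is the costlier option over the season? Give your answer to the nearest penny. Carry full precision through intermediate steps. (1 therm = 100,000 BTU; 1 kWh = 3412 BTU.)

Heat load = 71.7 therm × 100,000 = 7,170,000 BTU
Gas: input = 7,170,000 / 0.84 = 8,535,714 BTU = 85.36 therm → 85.36 × £1.97 = £168.15; + 5 × £15.19 standing = £244.10
Heat pump: 7,170,000 BTU / 3412 = 2,101 kWh heat; / 3.46 = 607.3 kWh in → × £0.0709 = £43.06; + 5 × £6.24 standing = £74.26
Difference = |£244.10 − £74.26| = £169.84

£169.84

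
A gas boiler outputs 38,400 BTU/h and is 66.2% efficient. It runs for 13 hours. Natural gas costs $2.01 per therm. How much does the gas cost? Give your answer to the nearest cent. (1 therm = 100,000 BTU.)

Heat delivered = 38,400 BTU/h × 13 h = 499,200 BTU
Gas input = 499,200 / 0.662 = 754,079 BTU
= 754,079 / 100,000 = 7.541 therm
Cost = 7.541 × $2.01/therm = $15.16

$15.16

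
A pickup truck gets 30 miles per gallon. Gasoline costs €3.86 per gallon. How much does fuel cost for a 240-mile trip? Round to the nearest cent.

Fuel = 240 mi / 30 mpg = 8 gal
Cost = 8 gal × €3.86/gal = €30.88

€30.88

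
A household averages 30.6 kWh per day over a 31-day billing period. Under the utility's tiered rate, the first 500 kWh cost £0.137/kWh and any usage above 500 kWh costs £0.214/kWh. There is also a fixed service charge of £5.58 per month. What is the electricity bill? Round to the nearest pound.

£170

Usage = 30.6 kWh/day × 31 days = 948.6 kWh
First 500 kWh × £0.137 = £68.50
Remaining 448.6 kWh × £0.214 = £96.00
Energy charge = £164.50; + service £5.58 = £170.08 ≈ £170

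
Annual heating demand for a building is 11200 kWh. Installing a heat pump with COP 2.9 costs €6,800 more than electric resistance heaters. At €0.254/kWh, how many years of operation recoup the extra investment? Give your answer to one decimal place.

3.6 years

Resistance: 11200 kWh × €0.254 = €2,844.80/yr
Heat pump: 11200 / 2.9 = 3862 kWh in → × €0.254 = €980.97/yr
Annual savings = €1,863.83
Payback = €6,800 / €1,863.83 = 3.65 years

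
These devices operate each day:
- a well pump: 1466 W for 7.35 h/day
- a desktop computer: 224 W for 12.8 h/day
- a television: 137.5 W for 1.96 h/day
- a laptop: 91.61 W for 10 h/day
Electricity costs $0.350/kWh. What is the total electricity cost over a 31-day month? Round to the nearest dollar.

well pump: 1466 W × 7.35 h × 31 d = 334,028 Wh = 334 kWh
desktop computer: 224 W × 12.8 h × 31 d = 88,883 Wh = 88.88 kWh
television: 137.5 W × 1.96 h × 31 d = 8,354 Wh = 8.354 kWh
laptop: 91.61 W × 10 h × 31 d = 28,399 Wh = 28.4 kWh
Total energy = 334 + 88.88 + 8.354 + 28.4 = 459.7 kWh
Cost = 459.7 kWh × $0.350 = $160.88 ≈ $161

$161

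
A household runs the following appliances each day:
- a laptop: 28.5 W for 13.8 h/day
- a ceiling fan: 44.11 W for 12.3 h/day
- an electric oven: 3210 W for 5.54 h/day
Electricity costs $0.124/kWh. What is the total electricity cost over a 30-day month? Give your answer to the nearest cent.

laptop: 28.5 W × 13.8 h × 30 d = 11,799 Wh = 11.8 kWh
ceiling fan: 44.11 W × 12.3 h × 30 d = 16,277 Wh = 16.28 kWh
electric oven: 3210 W × 5.54 h × 30 d = 533,502 Wh = 533.5 kWh
Total energy = 11.8 + 16.28 + 533.5 = 561.6 kWh
Cost = 561.6 kWh × $0.124 = $69.64

$69.64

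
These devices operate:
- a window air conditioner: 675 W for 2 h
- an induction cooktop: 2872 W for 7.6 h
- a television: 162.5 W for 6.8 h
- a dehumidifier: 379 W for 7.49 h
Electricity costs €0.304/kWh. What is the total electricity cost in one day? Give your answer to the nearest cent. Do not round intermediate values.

€8.24

window air conditioner: 675 W × 2 h = 1,350 Wh = 1.35 kWh
induction cooktop: 2872 W × 7.6 h = 21,827 Wh = 21.83 kWh
television: 162.5 W × 6.8 h = 1,105 Wh = 1.105 kWh
dehumidifier: 379 W × 7.49 h = 2,839 Wh = 2.839 kWh
Total energy = 1.35 + 21.83 + 1.105 + 2.839 = 27.12 kWh
Cost = 27.12 kWh × €0.304 = €8.24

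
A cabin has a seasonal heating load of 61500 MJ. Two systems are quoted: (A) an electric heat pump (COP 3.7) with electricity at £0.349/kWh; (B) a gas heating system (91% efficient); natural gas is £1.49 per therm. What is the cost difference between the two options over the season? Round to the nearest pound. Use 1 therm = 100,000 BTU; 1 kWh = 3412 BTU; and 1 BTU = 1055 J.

£657

Heat load = 61500 MJ = 61,500,000,000 J / 1055 = 58,293,839 BTU
Gas: input = 58,293,839 / 0.91 = 64,059,164 BTU = 640.6 therm → 640.6 × £1.49 = £954.48
Heat pump: 58,293,839 BTU / 3412 = 17,080 kWh heat; / 3.7 = 4,618 kWh in → × £0.349 = £1,611.53
Difference = |£954.48 − £1,611.53| = £657.04 ≈ £657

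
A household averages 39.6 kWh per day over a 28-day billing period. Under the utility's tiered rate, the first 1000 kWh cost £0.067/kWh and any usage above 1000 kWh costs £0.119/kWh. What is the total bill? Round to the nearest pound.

£80

Usage = 39.6 kWh/day × 28 days = 1108.8 kWh
First 1000 kWh × £0.067 = £67.00
Remaining 108.8 kWh × £0.119 = £12.95
Total = £79.95 ≈ £80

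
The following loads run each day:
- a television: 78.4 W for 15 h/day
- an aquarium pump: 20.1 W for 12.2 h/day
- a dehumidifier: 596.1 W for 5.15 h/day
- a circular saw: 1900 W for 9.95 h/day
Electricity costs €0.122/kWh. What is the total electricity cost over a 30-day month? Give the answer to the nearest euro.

€86

television: 78.4 W × 15 h × 30 d = 35,280 Wh = 35.28 kWh
aquarium pump: 20.1 W × 12.2 h × 30 d = 7,357 Wh = 7.357 kWh
dehumidifier: 596.1 W × 5.15 h × 30 d = 92,097 Wh = 92.1 kWh
circular saw: 1900 W × 9.95 h × 30 d = 567,150 Wh = 567.1 kWh
Total energy = 35.28 + 7.357 + 92.1 + 567.1 = 701.9 kWh
Cost = 701.9 kWh × €0.122 = €85.63 ≈ €86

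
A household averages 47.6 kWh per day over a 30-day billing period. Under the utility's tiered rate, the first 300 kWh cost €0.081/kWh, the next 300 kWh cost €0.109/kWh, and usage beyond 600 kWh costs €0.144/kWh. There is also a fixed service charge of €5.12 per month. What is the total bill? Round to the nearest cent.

Usage = 47.6 kWh/day × 30 days = 1428 kWh
First 300 kWh × €0.081 = €24.30
Next 300 kWh × €0.109 = €32.70
Remaining 828 kWh × €0.144 = €119.23
Energy charge = €176.23; + service €5.12 = €181.35

€181.35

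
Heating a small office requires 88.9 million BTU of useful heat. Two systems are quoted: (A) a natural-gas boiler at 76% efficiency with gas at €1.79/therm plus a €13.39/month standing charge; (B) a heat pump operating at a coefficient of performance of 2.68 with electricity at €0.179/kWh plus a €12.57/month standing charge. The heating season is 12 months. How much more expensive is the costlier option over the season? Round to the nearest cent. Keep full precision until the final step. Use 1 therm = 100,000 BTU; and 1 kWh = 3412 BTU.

€363.42

Heat load = 88.9 × 10⁶ BTU = 88,900,000 BTU
Gas: input = 88,900,000 / 0.76 = 116,973,684 BTU = 1,170 therm → 1,170 × €1.79 = €2,093.83; + 12 × €13.39 standing = €2,254.51
Heat pump: 88,900,000 BTU / 3412 = 26,060 kWh heat; / 2.68 = 9,722 kWh in → × €0.179 = €1,740.25; + 12 × €12.57 standing = €1,891.09
Difference = |€2,254.51 − €1,891.09| = €363.42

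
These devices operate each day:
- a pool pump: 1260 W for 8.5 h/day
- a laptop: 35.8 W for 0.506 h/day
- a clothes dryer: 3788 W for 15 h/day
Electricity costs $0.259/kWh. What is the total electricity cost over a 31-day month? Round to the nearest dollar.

pool pump: 1260 W × 8.5 h × 31 d = 332,010 Wh = 332 kWh
laptop: 35.8 W × 0.506 h × 31 d = 562 Wh = 0.5616 kWh
clothes dryer: 3788 W × 15 h × 31 d = 1,761,420 Wh = 1,761 kWh
Total energy = 332 + 0.5616 + 1,761 = 2,094 kWh
Cost = 2,094 kWh × $0.259 = $542.34 ≈ $542

$542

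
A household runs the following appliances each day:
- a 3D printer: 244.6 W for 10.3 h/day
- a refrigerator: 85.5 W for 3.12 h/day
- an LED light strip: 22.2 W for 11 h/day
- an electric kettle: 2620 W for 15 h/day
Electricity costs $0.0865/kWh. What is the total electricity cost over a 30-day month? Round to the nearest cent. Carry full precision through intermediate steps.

3D printer: 244.6 W × 10.3 h × 30 d = 75,581 Wh = 75.58 kWh
refrigerator: 85.5 W × 3.12 h × 30 d = 8,003 Wh = 8.003 kWh
LED light strip: 22.2 W × 11 h × 30 d = 7,326 Wh = 7.326 kWh
electric kettle: 2620 W × 15 h × 30 d = 1,179,000 Wh = 1,179 kWh
Total energy = 75.58 + 8.003 + 7.326 + 1,179 = 1,270 kWh
Cost = 1,270 kWh × $0.0865 = $109.85

$109.85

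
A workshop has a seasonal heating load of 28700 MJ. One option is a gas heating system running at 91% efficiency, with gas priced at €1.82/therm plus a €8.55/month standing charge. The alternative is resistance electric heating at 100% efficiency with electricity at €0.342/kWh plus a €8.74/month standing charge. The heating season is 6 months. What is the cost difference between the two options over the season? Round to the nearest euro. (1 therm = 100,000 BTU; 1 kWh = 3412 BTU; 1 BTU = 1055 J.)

Heat load = 28700 MJ = 28,700,000,000 J / 1055 = 27,203,791 BTU
Gas: input = 27,203,791 / 0.91 = 29,894,276 BTU = 298.9 therm → 298.9 × €1.82 = €544.08; + 6 × €8.55 standing = €595.38
Electric: 27,203,791 BTU / 3412 = 7,973 kWh → × €0.342 = €2,726.76; + 6 × €8.74 standing = €2,779.20
Difference = |€595.38 − €2,779.20| = €2,183.82 ≈ €2184

€2184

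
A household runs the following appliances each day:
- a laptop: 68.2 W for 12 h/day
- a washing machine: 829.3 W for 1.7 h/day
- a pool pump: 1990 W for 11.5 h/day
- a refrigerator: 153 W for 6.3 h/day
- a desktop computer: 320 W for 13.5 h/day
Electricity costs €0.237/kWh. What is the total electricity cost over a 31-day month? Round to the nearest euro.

€223

laptop: 68.2 W × 12 h × 31 d = 25,370 Wh = 25.37 kWh
washing machine: 829.3 W × 1.7 h × 31 d = 43,704 Wh = 43.7 kWh
pool pump: 1990 W × 11.5 h × 31 d = 709,435 Wh = 709.4 kWh
refrigerator: 153 W × 6.3 h × 31 d = 29,881 Wh = 29.88 kWh
desktop computer: 320 W × 13.5 h × 31 d = 133,920 Wh = 133.9 kWh
Total energy = 25.37 + 43.7 + 709.4 + 29.88 + 133.9 = 942.3 kWh
Cost = 942.3 kWh × €0.237 = €223.33 ≈ €223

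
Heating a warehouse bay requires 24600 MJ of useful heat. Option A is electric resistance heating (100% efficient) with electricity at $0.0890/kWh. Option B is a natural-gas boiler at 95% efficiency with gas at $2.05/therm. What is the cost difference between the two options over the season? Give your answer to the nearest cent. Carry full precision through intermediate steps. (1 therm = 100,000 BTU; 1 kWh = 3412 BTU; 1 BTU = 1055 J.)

$105.06

Heat load = 24600 MJ = 24,600,000,000 J / 1055 = 23,317,536 BTU
Gas: input = 23,317,536 / 0.95 = 24,544,774 BTU = 245.4 therm → 245.4 × $2.05 = $503.17
Electric: 23,317,536 BTU / 3412 = 6,834 kWh → × $0.0890 = $608.22
Difference = |$503.17 − $608.22| = $105.06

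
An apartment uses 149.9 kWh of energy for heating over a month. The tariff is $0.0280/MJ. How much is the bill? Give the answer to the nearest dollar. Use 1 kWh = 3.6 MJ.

$15

149.9 kWh × (3.6 MJ/kWh) = 539.6 MJ
Cost = 539.6 MJ × $0.0280/MJ = $15.11 ≈ $15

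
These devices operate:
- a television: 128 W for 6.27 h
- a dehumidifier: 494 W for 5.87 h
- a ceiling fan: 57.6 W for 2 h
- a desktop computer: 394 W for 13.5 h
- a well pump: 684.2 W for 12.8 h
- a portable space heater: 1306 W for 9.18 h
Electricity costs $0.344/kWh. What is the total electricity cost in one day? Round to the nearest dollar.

television: 128 W × 6.27 h = 803 Wh = 0.8026 kWh
dehumidifier: 494 W × 5.87 h = 2,900 Wh = 2.9 kWh
ceiling fan: 57.6 W × 2 h = 115 Wh = 0.1152 kWh
desktop computer: 394 W × 13.5 h = 5,319 Wh = 5.319 kWh
well pump: 684.2 W × 12.8 h = 8,758 Wh = 8.758 kWh
portable space heater: 1306 W × 9.18 h = 11,989 Wh = 11.99 kWh
Total energy = 0.8026 + 2.9 + 0.1152 + 5.319 + 8.758 + 11.99 = 29.88 kWh
Cost = 29.88 kWh × $0.344 = $10.28 ≈ $10

$10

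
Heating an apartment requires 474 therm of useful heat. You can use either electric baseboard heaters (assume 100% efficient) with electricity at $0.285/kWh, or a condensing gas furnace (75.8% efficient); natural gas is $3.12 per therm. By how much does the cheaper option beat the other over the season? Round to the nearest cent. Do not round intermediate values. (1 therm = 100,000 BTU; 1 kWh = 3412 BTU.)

Heat load = 474 therm × 100,000 = 47,400,000 BTU
Gas: input = 47,400,000 / 0.758 = 62,532,982 BTU = 625.3 therm → 625.3 × $3.12 = $1,951.03
Electric: 47,400,000 BTU / 3412 = 13,890 kWh → × $0.285 = $3,959.26
Difference = |$1,951.03 − $3,959.26| = $2,008.23

$2008.23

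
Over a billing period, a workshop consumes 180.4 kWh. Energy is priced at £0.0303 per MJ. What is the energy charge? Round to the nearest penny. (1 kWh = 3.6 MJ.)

£19.68

180.4 kWh × (3.6 MJ/kWh) = 649.4 MJ
Cost = 649.4 MJ × £0.0303/MJ = £19.68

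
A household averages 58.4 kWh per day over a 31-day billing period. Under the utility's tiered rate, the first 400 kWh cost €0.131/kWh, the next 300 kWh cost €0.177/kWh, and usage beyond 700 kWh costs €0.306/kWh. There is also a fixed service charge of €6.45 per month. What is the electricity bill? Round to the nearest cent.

Usage = 58.4 kWh/day × 31 days = 1810.4 kWh
First 400 kWh × €0.131 = €52.40
Next 300 kWh × €0.177 = €53.10
Remaining 1110.4 kWh × €0.306 = €339.78
Energy charge = €445.28; + service €6.45 = €451.73

€451.73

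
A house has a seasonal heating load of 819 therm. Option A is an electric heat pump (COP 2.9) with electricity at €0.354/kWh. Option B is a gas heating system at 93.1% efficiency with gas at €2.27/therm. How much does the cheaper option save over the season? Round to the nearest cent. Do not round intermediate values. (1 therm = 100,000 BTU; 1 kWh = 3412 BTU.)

€933.17

Heat load = 819 therm × 100,000 = 81,900,000 BTU
Gas: input = 81,900,000 / 0.931 = 87,969,925 BTU = 879.7 therm → 879.7 × €2.27 = €1,996.92
Heat pump: 81,900,000 BTU / 3412 = 24,000 kWh heat; / 2.9 = 8,277 kWh in → × €0.354 = €2,930.08
Difference = |€1,996.92 − €2,930.08| = €933.17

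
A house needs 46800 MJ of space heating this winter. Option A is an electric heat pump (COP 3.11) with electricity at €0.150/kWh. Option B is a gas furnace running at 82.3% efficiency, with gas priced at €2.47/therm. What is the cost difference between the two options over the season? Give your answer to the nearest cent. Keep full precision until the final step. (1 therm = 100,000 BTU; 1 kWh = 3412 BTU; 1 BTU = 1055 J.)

Heat load = 46800 MJ = 46,800,000,000 J / 1055 = 44,360,190 BTU
Gas: input = 44,360,190 / 0.823 = 53,900,595 BTU = 539 therm → 539 × €2.47 = €1,331.34
Heat pump: 44,360,190 BTU / 3412 = 13,000 kWh heat; / 3.11 = 4,180 kWh in → × €0.150 = €627.07
Difference = |€1,331.34 − €627.07| = €704.28

€704.28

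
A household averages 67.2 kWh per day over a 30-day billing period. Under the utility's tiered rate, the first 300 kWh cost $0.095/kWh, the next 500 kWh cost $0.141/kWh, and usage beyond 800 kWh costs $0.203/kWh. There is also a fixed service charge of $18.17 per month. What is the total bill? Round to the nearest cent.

$364.02

Usage = 67.2 kWh/day × 30 days = 2016 kWh
First 300 kWh × $0.095 = $28.50
Next 500 kWh × $0.141 = $70.50
Remaining 1216 kWh × $0.203 = $246.85
Energy charge = $345.85; + service $18.17 = $364.02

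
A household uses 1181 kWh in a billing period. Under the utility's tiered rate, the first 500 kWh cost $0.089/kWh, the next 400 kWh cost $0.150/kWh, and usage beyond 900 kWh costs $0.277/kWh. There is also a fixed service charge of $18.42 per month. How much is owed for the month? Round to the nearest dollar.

First 500 kWh × $0.089 = $44.50
Next 400 kWh × $0.150 = $60.00
Remaining 281 kWh × $0.277 = $77.84
Energy charge = $182.34; + service $18.42 = $200.76 ≈ $201

$201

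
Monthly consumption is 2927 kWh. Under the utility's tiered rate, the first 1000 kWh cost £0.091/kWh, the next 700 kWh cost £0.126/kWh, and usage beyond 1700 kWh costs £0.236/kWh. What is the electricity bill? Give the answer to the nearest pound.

First 1000 kWh × £0.091 = £91.00
Next 700 kWh × £0.126 = £88.20
Remaining 1227 kWh × £0.236 = £289.57
Total = £468.77 ≈ £469

£469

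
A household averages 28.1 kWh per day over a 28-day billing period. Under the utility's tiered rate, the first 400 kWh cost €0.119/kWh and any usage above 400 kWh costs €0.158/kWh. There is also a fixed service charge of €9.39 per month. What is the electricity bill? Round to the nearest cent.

€118.10

Usage = 28.1 kWh/day × 28 days = 786.8 kWh
First 400 kWh × €0.119 = €47.60
Remaining 386.8 kWh × €0.158 = €61.11
Energy charge = €108.71; + service €9.39 = €118.10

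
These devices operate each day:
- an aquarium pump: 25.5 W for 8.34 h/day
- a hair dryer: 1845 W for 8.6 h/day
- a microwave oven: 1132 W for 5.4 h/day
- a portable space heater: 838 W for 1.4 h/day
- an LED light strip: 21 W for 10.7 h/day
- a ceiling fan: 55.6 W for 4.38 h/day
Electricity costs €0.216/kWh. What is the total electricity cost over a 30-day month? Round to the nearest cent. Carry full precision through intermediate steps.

aquarium pump: 25.5 W × 8.34 h × 30 d = 6,380 Wh = 6.38 kWh
hair dryer: 1845 W × 8.6 h × 30 d = 476,010 Wh = 476 kWh
microwave oven: 1132 W × 5.4 h × 30 d = 183,384 Wh = 183.4 kWh
portable space heater: 838 W × 1.4 h × 30 d = 35,196 Wh = 35.2 kWh
LED light strip: 21 W × 10.7 h × 30 d = 6,741 Wh = 6.741 kWh
ceiling fan: 55.6 W × 4.38 h × 30 d = 7,306 Wh = 7.306 kWh
Total energy = 6.38 + 476 + 183.4 + 35.2 + 6.741 + 7.306 = 715 kWh
Cost = 715 kWh × €0.216 = €154.44

€154.44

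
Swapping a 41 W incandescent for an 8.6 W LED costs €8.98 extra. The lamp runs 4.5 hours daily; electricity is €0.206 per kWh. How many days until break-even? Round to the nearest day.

299 days

Power saved = 41 − 8.6 = 32.4 W
Daily energy saved = 32.4 W × 4.5 h = 145.8 Wh = 0.1458 kWh
Daily savings = 0.1458 × €0.206 = €0.0300
Payback = €8.98 / €0.0300 per day = 299 days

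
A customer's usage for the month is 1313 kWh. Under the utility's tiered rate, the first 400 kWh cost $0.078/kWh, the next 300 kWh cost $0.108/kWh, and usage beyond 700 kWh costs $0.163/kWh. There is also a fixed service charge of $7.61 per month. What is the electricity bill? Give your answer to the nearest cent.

First 400 kWh × $0.078 = $31.20
Next 300 kWh × $0.108 = $32.40
Remaining 613 kWh × $0.163 = $99.92
Energy charge = $163.52; + service $7.61 = $171.13

$171.13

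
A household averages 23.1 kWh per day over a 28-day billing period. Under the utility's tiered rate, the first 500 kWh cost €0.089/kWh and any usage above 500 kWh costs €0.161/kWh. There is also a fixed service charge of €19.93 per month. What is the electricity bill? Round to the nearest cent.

Usage = 23.1 kWh/day × 28 days = 646.8 kWh
First 500 kWh × €0.089 = €44.50
Remaining 146.8 kWh × €0.161 = €23.63
Energy charge = €68.13; + service €19.93 = €88.06

€88.06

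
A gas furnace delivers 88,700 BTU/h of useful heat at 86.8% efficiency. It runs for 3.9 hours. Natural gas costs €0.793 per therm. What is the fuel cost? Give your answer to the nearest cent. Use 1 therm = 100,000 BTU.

Heat delivered = 88,700 BTU/h × 3.9 h = 345,930 BTU
Gas input = 345,930 / 0.868 = 398,537 BTU
= 398,537 / 100,000 = 3.985 therm
Cost = 3.985 × €0.793/therm = €3.16

€3.16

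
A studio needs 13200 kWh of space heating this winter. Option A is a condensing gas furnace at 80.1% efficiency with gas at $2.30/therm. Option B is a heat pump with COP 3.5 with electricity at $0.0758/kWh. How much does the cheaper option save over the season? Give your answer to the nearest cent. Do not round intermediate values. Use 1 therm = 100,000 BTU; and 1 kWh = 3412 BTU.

$1007.36

Heat load = 13200 kWh × 3412 = 45,038,400 BTU
Gas: input = 45,038,400 / 0.801 = 56,227,715 BTU = 562.3 therm → 562.3 × $2.30 = $1,293.24
Heat pump: 45,038,400 BTU / 3412 = 13,200 kWh heat; / 3.5 = 3,771 kWh in → × $0.0758 = $285.87
Difference = |$1,293.24 − $285.87| = $1,007.36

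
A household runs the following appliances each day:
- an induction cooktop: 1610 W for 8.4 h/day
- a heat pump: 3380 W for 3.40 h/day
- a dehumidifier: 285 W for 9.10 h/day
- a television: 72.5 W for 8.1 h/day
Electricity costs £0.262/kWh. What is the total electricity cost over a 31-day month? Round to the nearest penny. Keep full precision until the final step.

induction cooktop: 1610 W × 8.4 h × 31 d = 419,244 Wh = 419.2 kWh
heat pump: 3380 W × 3.40 h × 31 d = 356,252 Wh = 356.3 kWh
dehumidifier: 285 W × 9.10 h × 31 d = 80,398 Wh = 80.4 kWh
television: 72.5 W × 8.1 h × 31 d = 18,205 Wh = 18.2 kWh
Total energy = 419.2 + 356.3 + 80.4 + 18.2 = 874.1 kWh
Cost = 874.1 kWh × £0.262 = £229.01

£229.01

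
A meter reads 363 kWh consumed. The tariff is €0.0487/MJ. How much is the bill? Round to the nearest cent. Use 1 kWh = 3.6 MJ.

363 kWh × (3.6 MJ/kWh) = 1,307 MJ
Cost = 1,307 MJ × €0.0487/MJ = €63.64

€63.64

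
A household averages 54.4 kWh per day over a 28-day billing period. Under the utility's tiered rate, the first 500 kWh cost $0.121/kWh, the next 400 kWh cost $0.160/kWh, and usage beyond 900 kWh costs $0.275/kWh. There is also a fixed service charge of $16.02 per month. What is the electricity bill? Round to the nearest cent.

$311.90

Usage = 54.4 kWh/day × 28 days = 1523.2 kWh
First 500 kWh × $0.121 = $60.50
Next 400 kWh × $0.160 = $64.00
Remaining 623.2 kWh × $0.275 = $171.38
Energy charge = $295.88; + service $16.02 = $311.90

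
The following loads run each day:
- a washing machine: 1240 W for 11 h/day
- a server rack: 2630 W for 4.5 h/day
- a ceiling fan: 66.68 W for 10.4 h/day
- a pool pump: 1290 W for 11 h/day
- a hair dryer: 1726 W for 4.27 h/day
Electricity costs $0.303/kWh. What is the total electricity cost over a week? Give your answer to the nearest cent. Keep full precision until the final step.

$101.23

washing machine: 1240 W × 11 h × 7 d = 95,480 Wh = 95.48 kWh
server rack: 2630 W × 4.5 h × 7 d = 82,845 Wh = 82.84 kWh
ceiling fan: 66.68 W × 10.4 h × 7 d = 4,854 Wh = 4.854 kWh
pool pump: 1290 W × 11 h × 7 d = 99,330 Wh = 99.33 kWh
hair dryer: 1726 W × 4.27 h × 7 d = 51,590 Wh = 51.59 kWh
Total energy = 95.48 + 82.84 + 4.854 + 99.33 + 51.59 = 334.1 kWh
Cost = 334.1 kWh × $0.303 = $101.23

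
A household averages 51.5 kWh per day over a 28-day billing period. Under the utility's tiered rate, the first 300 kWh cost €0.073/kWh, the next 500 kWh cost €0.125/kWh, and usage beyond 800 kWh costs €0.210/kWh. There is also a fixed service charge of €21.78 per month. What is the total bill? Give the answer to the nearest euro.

Usage = 51.5 kWh/day × 28 days = 1442 kWh
First 300 kWh × €0.073 = €21.90
Next 500 kWh × €0.125 = €62.50
Remaining 642 kWh × €0.210 = €134.82
Energy charge = €219.22; + service €21.78 = €241.00

€241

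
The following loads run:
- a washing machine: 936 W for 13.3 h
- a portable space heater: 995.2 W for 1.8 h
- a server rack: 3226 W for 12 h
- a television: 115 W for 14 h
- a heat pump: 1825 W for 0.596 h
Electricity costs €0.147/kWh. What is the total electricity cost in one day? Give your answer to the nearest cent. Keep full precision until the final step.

€8.18

washing machine: 936 W × 13.3 h = 12,449 Wh = 12.45 kWh
portable space heater: 995.2 W × 1.8 h = 1,791 Wh = 1.791 kWh
server rack: 3226 W × 12 h = 38,712 Wh = 38.71 kWh
television: 115 W × 14 h = 1,610 Wh = 1.61 kWh
heat pump: 1825 W × 0.596 h = 1,088 Wh = 1.088 kWh
Total energy = 12.45 + 1.791 + 38.71 + 1.61 + 1.088 = 55.65 kWh
Cost = 55.65 kWh × €0.147 = €8.18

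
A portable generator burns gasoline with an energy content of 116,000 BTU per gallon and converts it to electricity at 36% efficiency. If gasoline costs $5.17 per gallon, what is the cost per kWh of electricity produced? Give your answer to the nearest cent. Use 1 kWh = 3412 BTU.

$0.42

Electrical output per gallon = 116,000 BTU × 0.36 / 3412 BTU/kWh = 12.24 kWh
Cost per kWh = $5.17 / 12.24 kWh = $0.422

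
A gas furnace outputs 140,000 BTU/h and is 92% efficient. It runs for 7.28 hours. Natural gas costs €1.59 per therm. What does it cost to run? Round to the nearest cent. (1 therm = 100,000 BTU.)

Heat delivered = 140,000 BTU/h × 7.28 h = 1,019,200 BTU
Gas input = 1,019,200 / 0.92 = 1,107,826 BTU
= 1,107,826 / 100,000 = 11.08 therm
Cost = 11.08 × €1.59/therm = €17.61

€17.61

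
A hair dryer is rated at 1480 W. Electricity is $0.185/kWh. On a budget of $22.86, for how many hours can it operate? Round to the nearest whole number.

83 h

Energy budget = $22.86 / $0.185 per kWh = 123.6 kWh = 123,568 Wh
Runtime = 123,568 Wh / 1480 W = 83.49 h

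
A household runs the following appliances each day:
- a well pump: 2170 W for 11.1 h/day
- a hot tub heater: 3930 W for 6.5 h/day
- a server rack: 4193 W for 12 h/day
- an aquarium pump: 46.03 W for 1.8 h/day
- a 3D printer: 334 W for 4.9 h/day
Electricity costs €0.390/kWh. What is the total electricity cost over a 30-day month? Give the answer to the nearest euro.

€1190

well pump: 2170 W × 11.1 h × 30 d = 722,610 Wh = 722.6 kWh
hot tub heater: 3930 W × 6.5 h × 30 d = 766,350 Wh = 766.4 kWh
server rack: 4193 W × 12 h × 30 d = 1,509,480 Wh = 1,509 kWh
aquarium pump: 46.03 W × 1.8 h × 30 d = 2,486 Wh = 2.486 kWh
3D printer: 334 W × 4.9 h × 30 d = 49,098 Wh = 49.1 kWh
Total energy = 722.6 + 766.4 + 1,509 + 2.486 + 49.1 = 3,050 kWh
Cost = 3,050 kWh × €0.390 = €1,189.51 ≈ €1190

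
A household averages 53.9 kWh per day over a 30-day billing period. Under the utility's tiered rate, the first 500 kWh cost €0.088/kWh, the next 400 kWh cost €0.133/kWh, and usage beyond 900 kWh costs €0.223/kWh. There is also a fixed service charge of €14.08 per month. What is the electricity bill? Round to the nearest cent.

€271.17

Usage = 53.9 kWh/day × 30 days = 1617 kWh
First 500 kWh × €0.088 = €44.00
Next 400 kWh × €0.133 = €53.20
Remaining 717 kWh × €0.223 = €159.89
Energy charge = €257.09; + service €14.08 = €271.17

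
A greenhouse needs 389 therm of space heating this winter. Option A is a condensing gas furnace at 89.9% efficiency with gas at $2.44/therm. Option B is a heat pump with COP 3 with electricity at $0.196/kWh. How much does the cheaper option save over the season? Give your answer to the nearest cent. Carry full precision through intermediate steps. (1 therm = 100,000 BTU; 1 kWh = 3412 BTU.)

$310.93

Heat load = 389 therm × 100,000 = 38,900,000 BTU
Gas: input = 38,900,000 / 0.899 = 43,270,300 BTU = 432.7 therm → 432.7 × $2.44 = $1,055.80
Heat pump: 38,900,000 BTU / 3412 = 11,400 kWh heat; / 3 = 3,800 kWh in → × $0.196 = $744.86
Difference = |$1,055.80 − $744.86| = $310.93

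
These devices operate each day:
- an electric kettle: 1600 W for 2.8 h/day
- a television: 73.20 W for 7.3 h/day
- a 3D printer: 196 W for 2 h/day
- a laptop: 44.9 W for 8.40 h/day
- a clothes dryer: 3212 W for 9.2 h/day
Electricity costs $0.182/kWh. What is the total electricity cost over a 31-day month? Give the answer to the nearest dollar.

$199

electric kettle: 1600 W × 2.8 h × 31 d = 138,880 Wh = 138.9 kWh
television: 73.20 W × 7.3 h × 31 d = 16,565 Wh = 16.57 kWh
3D printer: 196 W × 2 h × 31 d = 12,152 Wh = 12.15 kWh
laptop: 44.9 W × 8.40 h × 31 d = 11,692 Wh = 11.69 kWh
clothes dryer: 3212 W × 9.2 h × 31 d = 916,062 Wh = 916.1 kWh
Total energy = 138.9 + 16.57 + 12.15 + 11.69 + 916.1 = 1,095 kWh
Cost = 1,095 kWh × $0.182 = $199.35 ≈ $199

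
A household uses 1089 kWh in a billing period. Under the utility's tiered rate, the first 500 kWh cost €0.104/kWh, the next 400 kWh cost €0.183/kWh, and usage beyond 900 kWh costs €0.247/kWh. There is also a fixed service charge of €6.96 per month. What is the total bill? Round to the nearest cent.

€178.84

First 500 kWh × €0.104 = €52.00
Next 400 kWh × €0.183 = €73.20
Remaining 189 kWh × €0.247 = €46.68
Energy charge = €171.88; + service €6.96 = €178.84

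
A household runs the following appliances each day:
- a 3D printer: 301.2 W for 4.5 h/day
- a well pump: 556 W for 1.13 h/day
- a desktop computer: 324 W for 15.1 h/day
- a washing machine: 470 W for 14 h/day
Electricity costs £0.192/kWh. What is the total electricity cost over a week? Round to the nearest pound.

£18

3D printer: 301.2 W × 4.5 h × 7 d = 9,488 Wh = 9.488 kWh
well pump: 556 W × 1.13 h × 7 d = 4,398 Wh = 4.398 kWh
desktop computer: 324 W × 15.1 h × 7 d = 34,247 Wh = 34.25 kWh
washing machine: 470 W × 14 h × 7 d = 46,060 Wh = 46.06 kWh
Total energy = 9.488 + 4.398 + 34.25 + 46.06 = 94.19 kWh
Cost = 94.19 kWh × £0.192 = £18.08 ≈ £18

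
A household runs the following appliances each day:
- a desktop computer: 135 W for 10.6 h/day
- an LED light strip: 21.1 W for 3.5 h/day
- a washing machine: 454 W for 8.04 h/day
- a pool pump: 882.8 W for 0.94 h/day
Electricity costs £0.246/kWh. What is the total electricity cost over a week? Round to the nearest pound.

desktop computer: 135 W × 10.6 h × 7 d = 10,017 Wh = 10.02 kWh
LED light strip: 21.1 W × 3.5 h × 7 d = 517 Wh = 0.517 kWh
washing machine: 454 W × 8.04 h × 7 d = 25,551 Wh = 25.55 kWh
pool pump: 882.8 W × 0.94 h × 7 d = 5,809 Wh = 5.809 kWh
Total energy = 10.02 + 0.517 + 25.55 + 5.809 = 41.89 kWh
Cost = 41.89 kWh × £0.246 = £10.31 ≈ £10

£10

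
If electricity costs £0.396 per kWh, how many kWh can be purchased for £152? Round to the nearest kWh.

384 kWh

£152 / £0.396 per kWh = 383.8 kWh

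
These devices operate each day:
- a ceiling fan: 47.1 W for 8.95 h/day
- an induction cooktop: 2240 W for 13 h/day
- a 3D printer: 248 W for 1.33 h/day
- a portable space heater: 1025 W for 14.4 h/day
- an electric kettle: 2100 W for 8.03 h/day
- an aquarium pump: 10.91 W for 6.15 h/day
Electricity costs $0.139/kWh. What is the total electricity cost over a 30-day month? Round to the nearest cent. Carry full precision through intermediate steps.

$256.71

ceiling fan: 47.1 W × 8.95 h × 30 d = 12,646 Wh = 12.65 kWh
induction cooktop: 2240 W × 13 h × 30 d = 873,600 Wh = 873.6 kWh
3D printer: 248 W × 1.33 h × 30 d = 9,895 Wh = 9.895 kWh
portable space heater: 1025 W × 14.4 h × 30 d = 442,800 Wh = 442.8 kWh
electric kettle: 2100 W × 8.03 h × 30 d = 505,890 Wh = 505.9 kWh
aquarium pump: 10.91 W × 6.15 h × 30 d = 2,013 Wh = 2.013 kWh
Total energy = 12.65 + 873.6 + 9.895 + 442.8 + 505.9 + 2.013 = 1,847 kWh
Cost = 1,847 kWh × $0.139 = $256.71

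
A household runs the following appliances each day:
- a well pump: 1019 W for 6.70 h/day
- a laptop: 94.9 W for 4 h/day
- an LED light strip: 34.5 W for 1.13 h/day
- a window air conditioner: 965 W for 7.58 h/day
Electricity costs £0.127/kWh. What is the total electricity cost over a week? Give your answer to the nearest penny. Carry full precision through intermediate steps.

well pump: 1019 W × 6.70 h × 7 d = 47,791 Wh = 47.79 kWh
laptop: 94.9 W × 4 h × 7 d = 2,657 Wh = 2.657 kWh
LED light strip: 34.5 W × 1.13 h × 7 d = 273 Wh = 0.2729 kWh
window air conditioner: 965 W × 7.58 h × 7 d = 51,203 Wh = 51.2 kWh
Total energy = 47.79 + 2.657 + 0.2729 + 51.2 = 101.9 kWh
Cost = 101.9 kWh × £0.127 = £12.94

£12.94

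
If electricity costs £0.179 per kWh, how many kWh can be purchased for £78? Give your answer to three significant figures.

£78 / £0.179 per kWh = 435.8 kWh

436 kWh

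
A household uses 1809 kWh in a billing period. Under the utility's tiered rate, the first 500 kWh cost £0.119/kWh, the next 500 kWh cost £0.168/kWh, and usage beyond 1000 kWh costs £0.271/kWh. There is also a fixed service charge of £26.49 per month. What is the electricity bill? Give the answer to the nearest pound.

First 500 kWh × £0.119 = £59.50
Next 500 kWh × £0.168 = £84.00
Remaining 809 kWh × £0.271 = £219.24
Energy charge = £362.74; + service £26.49 = £389.23 ≈ £389

£389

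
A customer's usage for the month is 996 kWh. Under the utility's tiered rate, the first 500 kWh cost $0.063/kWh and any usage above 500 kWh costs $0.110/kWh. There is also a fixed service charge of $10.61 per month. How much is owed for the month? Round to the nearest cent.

First 500 kWh × $0.063 = $31.50
Remaining 496 kWh × $0.110 = $54.56
Energy charge = $86.06; + service $10.61 = $96.67

$96.67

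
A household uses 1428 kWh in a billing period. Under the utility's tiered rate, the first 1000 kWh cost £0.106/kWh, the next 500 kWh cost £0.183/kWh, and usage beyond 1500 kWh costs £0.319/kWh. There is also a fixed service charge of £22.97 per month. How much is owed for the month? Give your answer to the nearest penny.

£207.29

First 1000 kWh × £0.106 = £106.00
Next 428 kWh × £0.183 = £78.32
Remaining tier: 0 kWh (not reached)
Energy charge = £184.32; + service £22.97 = £207.29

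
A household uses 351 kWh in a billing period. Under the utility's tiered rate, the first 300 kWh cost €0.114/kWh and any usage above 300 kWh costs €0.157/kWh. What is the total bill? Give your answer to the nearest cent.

First 300 kWh × €0.114 = €34.20
Remaining 51 kWh × €0.157 = €8.01
Total = €42.21

€42.21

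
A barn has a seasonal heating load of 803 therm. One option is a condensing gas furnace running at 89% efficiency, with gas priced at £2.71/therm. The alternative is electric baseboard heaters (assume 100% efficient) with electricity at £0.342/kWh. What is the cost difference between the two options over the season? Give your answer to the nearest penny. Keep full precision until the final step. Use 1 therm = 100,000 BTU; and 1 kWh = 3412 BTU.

£5603.74

Heat load = 803 therm × 100,000 = 80,300,000 BTU
Gas: input = 80,300,000 / 0.89 = 90,224,719 BTU = 902.2 therm → 902.2 × £2.71 = £2,445.09
Electric: 80,300,000 BTU / 3412 = 23,530 kWh → × £0.342 = £8,048.83
Difference = |£2,445.09 − £8,048.83| = £5,603.74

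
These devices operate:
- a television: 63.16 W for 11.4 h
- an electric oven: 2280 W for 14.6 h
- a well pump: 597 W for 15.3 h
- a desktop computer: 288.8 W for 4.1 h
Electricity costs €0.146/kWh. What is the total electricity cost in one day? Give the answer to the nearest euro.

€6

television: 63.16 W × 11.4 h = 720 Wh = 0.72 kWh
electric oven: 2280 W × 14.6 h = 33,288 Wh = 33.29 kWh
well pump: 597 W × 15.3 h = 9,134 Wh = 9.134 kWh
desktop computer: 288.8 W × 4.1 h = 1,184 Wh = 1.184 kWh
Total energy = 0.72 + 33.29 + 9.134 + 1.184 = 44.33 kWh
Cost = 44.33 kWh × €0.146 = €6.47 ≈ €6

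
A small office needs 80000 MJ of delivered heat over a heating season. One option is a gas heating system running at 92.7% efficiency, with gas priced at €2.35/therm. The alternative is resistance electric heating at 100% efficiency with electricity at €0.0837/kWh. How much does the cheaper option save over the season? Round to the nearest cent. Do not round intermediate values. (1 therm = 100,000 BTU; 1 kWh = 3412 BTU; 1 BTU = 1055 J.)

Heat load = 80000 MJ = 80,000,000,000 J / 1055 = 75,829,384 BTU
Gas: input = 75,829,384 / 0.927 = 81,800,846 BTU = 818 therm → 818 × €2.35 = €1,922.32
Electric: 75,829,384 BTU / 3412 = 22,220 kWh → × €0.0837 = €1,860.18
Difference = |€1,922.32 − €1,860.18| = €62.14

€62.14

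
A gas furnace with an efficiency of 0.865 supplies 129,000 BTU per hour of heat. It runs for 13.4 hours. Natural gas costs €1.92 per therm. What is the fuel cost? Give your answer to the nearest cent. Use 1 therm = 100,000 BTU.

Heat delivered = 129,000 BTU/h × 13.4 h = 1,728,600 BTU
Gas input = 1,728,600 / 0.865 = 1,998,382 BTU
= 1,998,382 / 100,000 = 19.98 therm
Cost = 19.98 × €1.92/therm = €38.37

€38.37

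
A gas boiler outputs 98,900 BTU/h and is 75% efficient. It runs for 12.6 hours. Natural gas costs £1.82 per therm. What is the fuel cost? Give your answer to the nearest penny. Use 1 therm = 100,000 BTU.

Heat delivered = 98,900 BTU/h × 12.6 h = 1,246,140 BTU
Gas input = 1,246,140 / 0.75 = 1,661,520 BTU
= 1,661,520 / 100,000 = 16.62 therm
Cost = 16.62 × £1.82/therm = £30.24

£30.24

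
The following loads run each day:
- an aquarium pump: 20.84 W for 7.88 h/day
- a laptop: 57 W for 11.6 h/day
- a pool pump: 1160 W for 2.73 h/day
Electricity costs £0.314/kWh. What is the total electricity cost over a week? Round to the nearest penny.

aquarium pump: 20.84 W × 7.88 h × 7 d = 1,150 Wh = 1.15 kWh
laptop: 57 W × 11.6 h × 7 d = 4,628 Wh = 4.628 kWh
pool pump: 1160 W × 2.73 h × 7 d = 22,168 Wh = 22.17 kWh
Total energy = 1.15 + 4.628 + 22.17 = 27.95 kWh
Cost = 27.95 kWh × £0.314 = £8.77

£8.77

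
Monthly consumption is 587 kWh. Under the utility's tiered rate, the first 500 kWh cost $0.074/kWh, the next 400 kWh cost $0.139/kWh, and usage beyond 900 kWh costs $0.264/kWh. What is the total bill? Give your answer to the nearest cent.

First 500 kWh × $0.074 = $37.00
Next 87 kWh × $0.139 = $12.09
Remaining tier: 0 kWh (not reached)
Total = $49.09

$49.09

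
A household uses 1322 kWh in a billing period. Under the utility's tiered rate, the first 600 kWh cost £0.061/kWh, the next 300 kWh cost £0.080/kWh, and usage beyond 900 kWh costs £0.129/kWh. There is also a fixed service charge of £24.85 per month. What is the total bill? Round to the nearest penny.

First 600 kWh × £0.061 = £36.60
Next 300 kWh × £0.080 = £24.00
Remaining 422 kWh × £0.129 = £54.44
Energy charge = £115.04; + service £24.85 = £139.89

£139.89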